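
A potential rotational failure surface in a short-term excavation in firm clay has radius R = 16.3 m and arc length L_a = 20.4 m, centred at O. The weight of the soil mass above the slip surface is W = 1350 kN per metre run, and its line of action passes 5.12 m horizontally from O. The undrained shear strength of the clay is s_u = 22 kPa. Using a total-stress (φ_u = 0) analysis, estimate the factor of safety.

FS = 1.06

Taking moments about the centre O, the resisting moment is provided by the undrained shear strength acting along the arc:
M_R = s_u·L_a·R = 22·20.40·16.3 = 7315.4 kN·m/m
M_D = W·d = 1350·5.12 = 6912.0 kN·m/m
FS = M_R / M_D = 7315.4 / 6912.0 = 1.058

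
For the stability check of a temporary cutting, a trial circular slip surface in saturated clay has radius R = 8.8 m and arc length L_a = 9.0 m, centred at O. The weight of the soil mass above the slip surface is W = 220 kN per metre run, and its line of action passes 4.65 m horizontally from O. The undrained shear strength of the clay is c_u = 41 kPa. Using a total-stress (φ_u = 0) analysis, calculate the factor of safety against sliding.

FS = 3.17

Taking moments about the centre O, the resisting moment is provided by the undrained shear strength acting along the arc:
M_R = c_u·L_a·R = 41·9.00·8.8 = 3247.2 kN·m/m
M_D = W·d = 220·4.65 = 1023.0 kN·m/m
FS = M_R / M_D = 3247.2 / 1023.0 = 3.174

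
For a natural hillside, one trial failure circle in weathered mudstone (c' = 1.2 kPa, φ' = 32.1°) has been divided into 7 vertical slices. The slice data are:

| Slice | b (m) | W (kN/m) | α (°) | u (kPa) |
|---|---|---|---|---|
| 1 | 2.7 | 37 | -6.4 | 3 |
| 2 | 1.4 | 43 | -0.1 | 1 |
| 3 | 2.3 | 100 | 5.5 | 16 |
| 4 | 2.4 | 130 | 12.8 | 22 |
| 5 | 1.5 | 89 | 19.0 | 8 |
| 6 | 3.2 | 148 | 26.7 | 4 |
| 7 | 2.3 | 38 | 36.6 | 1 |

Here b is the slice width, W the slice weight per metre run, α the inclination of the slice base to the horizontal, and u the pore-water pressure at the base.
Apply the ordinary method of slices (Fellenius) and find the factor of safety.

FS = 1.87

Ordinary method of slices: FS = Σ[c'·Δl_i + (W_i cosα_i − u_i·Δl_i)·tanφ'] / Σ W_i sinα_i, with Δl_i = b_i / cosα_i.
Slice 1: Δl = 2.7/cos(-6.4°) = 2.717 m; N'_1 = 37·cos(-6.4°) − 3·2.717 = 28.6; c'Δl = 3.26; W sinα = -4.1
Slice 2: Δl = 1.4/cos(-0.1°) = 1.400 m; N'_2 = 43·cos(-0.1°) − 1·1.400 = 41.6; c'Δl = 1.68; W sinα = -0.1
Slice 3: Δl = 2.3/cos5.5° = 2.311 m; N'_3 = 100·cos5.5° − 16·2.311 = 62.6; c'Δl = 2.77; W sinα = 9.6
Slice 4: Δl = 2.4/cos12.8° = 2.461 m; N'_4 = 130·cos12.8° − 22·2.461 = 72.6; c'Δl = 2.95; W sinα = 28.8
Slice 5: Δl = 1.5/cos19.0° = 1.586 m; N'_5 = 89·cos19.0° − 8·1.586 = 71.5; c'Δl = 1.90; W sinα = 29.0
Slice 6: Δl = 3.2/cos26.7° = 3.582 m; N'_6 = 148·cos26.7° − 4·3.582 = 117.9; c'Δl = 4.30; W sinα = 66.5
Slice 7: Δl = 2.3/cos36.6° = 2.865 m; N'_7 = 38·cos36.6° − 1·2.865 = 27.6; c'Δl = 3.44; W sinα = 22.7
Σc'Δl = 20.3 kN/m; ΣN' = 422.4 kN/m; ΣW sinα = 152.3 kN/m
Resisting = 20.3 + 422.4·tan32.1° = 20.3 + 265.0 = 285.3 kN/m
FS = 285.3 / 152.3 = 1.873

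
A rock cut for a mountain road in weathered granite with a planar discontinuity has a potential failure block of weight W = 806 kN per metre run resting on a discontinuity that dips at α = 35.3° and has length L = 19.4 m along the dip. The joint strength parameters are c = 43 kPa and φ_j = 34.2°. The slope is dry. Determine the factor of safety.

FS = 2.75

Resolving the block weight along and normal to the plane and applying the Mohr–Coulomb strength on the joint:
N' = W cosα = 806·cos35.3° = 657.8 kN/m
Driving force T = W sinα = 806·sin35.3° = 465.8 kN/m
Resisting force R = c·L + N'·tanφ_j = 43·19.4 + 657.8·tan34.2° = 834.2 + 447.0 = 1281.2 kN/m
FS = R / T = 1281.2 / 465.8 = 2.751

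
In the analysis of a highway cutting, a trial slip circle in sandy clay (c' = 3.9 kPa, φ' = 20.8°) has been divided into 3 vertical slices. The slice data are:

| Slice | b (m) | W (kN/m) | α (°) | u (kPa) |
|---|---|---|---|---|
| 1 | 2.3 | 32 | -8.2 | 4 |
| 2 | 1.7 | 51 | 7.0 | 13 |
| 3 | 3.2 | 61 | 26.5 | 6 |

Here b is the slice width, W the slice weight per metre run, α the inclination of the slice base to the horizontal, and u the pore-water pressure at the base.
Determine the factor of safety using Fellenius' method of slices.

Ordinary method of slices: FS = Σ[c'·Δl_i + (W_i cosα_i − u_i·Δl_i)·tanφ'] / Σ W_i sinα_i, with Δl_i = b_i / cosα_i.
Slice 1: Δl = 2.3/cos(-8.2°) = 2.324 m; N'_1 = 32·cos(-8.2°) − 4·2.324 = 22.4; c'Δl = 9.06; W sinα = -4.6
Slice 2: Δl = 1.7/cos7.0° = 1.713 m; N'_2 = 51·cos7.0° − 13·1.713 = 28.4; c'Δl = 6.68; W sinα = 6.2
Slice 3: Δl = 3.2/cos26.5° = 3.576 m; N'_3 = 61·cos26.5° − 6·3.576 = 33.1; c'Δl = 13.95; W sinα = 27.2
Σc'Δl = 29.7 kN/m; ΣN' = 83.9 kN/m; ΣW sinα = 28.9 kN/m
Resisting = 29.7 + 83.9·tan20.8° = 29.7 + 31.9 = 61.5 kN/m
FS = 61.5 / 28.9 = 2.132

FS = 2.13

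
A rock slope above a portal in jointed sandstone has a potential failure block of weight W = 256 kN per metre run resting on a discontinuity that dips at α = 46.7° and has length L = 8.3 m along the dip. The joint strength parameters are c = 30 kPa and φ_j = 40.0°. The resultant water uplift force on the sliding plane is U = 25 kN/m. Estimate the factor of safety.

FS = 2.01

Resolving the block weight along and normal to the plane and applying the Mohr–Coulomb strength on the joint:
N' = W cosα − U = 256·cos46.7° − 25 = 150.6 kN/m
Driving force T = W sinα = 256·sin46.7° = 186.3 kN/m
Resisting force R = c·L + N'·tanφ_j = 30·8.3 + 150.6·tan40.0° = 249.0 + 126.3 = 375.3 kN/m
FS = R / T = 375.3 / 186.3 = 2.015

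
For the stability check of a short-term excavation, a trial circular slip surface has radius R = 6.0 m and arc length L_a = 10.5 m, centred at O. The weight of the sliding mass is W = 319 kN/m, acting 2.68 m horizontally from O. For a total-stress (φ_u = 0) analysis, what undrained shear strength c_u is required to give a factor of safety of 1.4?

FS = c_u·L_a·R / (W·d), so c_u = FS·W·d / (L_a·R).
c_u = 1.4·319·2.68 / (10.50·6.0) = 1196.9 / 63.00 = 19.00 kPa

c_u = 19.0 kPa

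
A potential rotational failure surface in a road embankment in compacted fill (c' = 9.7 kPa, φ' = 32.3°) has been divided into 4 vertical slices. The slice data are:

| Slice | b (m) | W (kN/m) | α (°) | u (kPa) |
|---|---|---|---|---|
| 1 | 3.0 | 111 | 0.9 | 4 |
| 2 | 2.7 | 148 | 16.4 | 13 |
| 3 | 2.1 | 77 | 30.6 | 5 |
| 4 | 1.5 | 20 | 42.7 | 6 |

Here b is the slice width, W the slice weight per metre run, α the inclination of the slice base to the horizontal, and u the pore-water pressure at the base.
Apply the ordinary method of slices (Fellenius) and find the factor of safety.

FS = 2.75

Ordinary method of slices: FS = Σ[c'·Δl_i + (W_i cosα_i − u_i·Δl_i)·tanφ'] / Σ W_i sinα_i, with Δl_i = b_i / cosα_i.
Slice 1: Δl = 3.0/cos0.9° = 3.000 m; N'_1 = 111·cos0.9° − 4·3.000 = 99.0; c'Δl = 29.10; W sinα = 1.7
Slice 2: Δl = 2.7/cos16.4° = 2.815 m; N'_2 = 148·cos16.4° − 13·2.815 = 105.4; c'Δl = 27.30; W sinα = 41.8
Slice 3: Δl = 2.1/cos30.6° = 2.440 m; N'_3 = 77·cos30.6° − 5·2.440 = 54.1; c'Δl = 23.67; W sinα = 39.2
Slice 4: Δl = 1.5/cos42.7° = 2.041 m; N'_4 = 20·cos42.7° − 6·2.041 = 2.5; c'Δl = 19.80; W sinα = 13.6
Σc'Δl = 99.9 kN/m; ΣN' = 260.9 kN/m; ΣW sinα = 96.3 kN/m
Resisting = 99.9 + 260.9·tan32.3° = 99.9 + 164.9 = 264.8 kN/m
FS = 264.8 / 96.3 = 2.750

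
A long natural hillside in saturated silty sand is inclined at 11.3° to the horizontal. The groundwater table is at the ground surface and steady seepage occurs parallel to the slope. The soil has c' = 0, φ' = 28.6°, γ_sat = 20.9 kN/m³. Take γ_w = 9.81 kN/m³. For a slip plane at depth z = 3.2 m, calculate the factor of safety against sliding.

With seepage parallel to the slope and the water table at the surface, the effective normal stress on the slip plane uses the buoyant unit weight γ' = γ_sat − γ_w while the driving shear stress uses γ_sat:
FS = [c' + γ' z cos²β tanφ'] / [γ_sat z sinβ cosβ]
(For c' = 0 this reduces to FS = (γ'/γ_sat)·tanφ'/tanβ.)
γ' = 20.9 − 9.81 = 11.09 kN/m³
Numerator = 0.0 + 11.09·3.2·cos²11.3°·tan28.6° = 0.0 + 11.09·3.2·0.9616·0.5452 = 18.606 kPa
Denominator = 20.9·3.2·sin11.3°·cos11.3° = 20.9·3.2·0.1959·0.9806 = 12.851 kPa
FS = 18.606 / 12.851 = 1.448

FS = 1.45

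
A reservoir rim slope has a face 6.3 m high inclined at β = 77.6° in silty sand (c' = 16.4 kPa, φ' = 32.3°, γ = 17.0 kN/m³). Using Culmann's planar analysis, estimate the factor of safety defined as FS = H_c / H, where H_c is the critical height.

H_c = (4c'/γ) · sinβ cosφ' / [1 − cos(β − φ')]
    = (4·16.4/17.0) · sin77.6°·cos32.3° / [1 − cos45.3°]
    = 3.859 · 0.8255 / 0.2966 = 10.74 m
FS = H_c / H = 10.74 / 6.3 = 1.705

FS = 1.70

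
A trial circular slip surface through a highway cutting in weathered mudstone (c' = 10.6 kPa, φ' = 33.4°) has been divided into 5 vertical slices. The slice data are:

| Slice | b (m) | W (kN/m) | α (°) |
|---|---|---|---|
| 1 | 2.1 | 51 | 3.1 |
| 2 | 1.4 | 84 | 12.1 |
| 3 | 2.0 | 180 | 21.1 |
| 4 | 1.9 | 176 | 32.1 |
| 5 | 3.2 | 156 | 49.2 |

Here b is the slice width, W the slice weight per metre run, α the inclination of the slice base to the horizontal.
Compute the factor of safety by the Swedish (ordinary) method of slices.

FS = 1.68

Ordinary method of slices: FS = Σ[c'·Δl_i + (W_i cosα_i)·tanφ'] / Σ W_i sinα_i, with Δl_i = b_i / cosα_i.
Slice 1: Δl = 2.1/cos3.1° = 2.103 m; N'_1 = 51·cos3.1° = 50.9; c'Δl = 22.29; W sinα = 2.8
Slice 2: Δl = 1.4/cos12.1° = 1.432 m; N'_2 = 84·cos12.1° = 82.1; c'Δl = 15.18; W sinα = 17.6
Slice 3: Δl = 2.0/cos21.1° = 2.144 m; N'_3 = 180·cos21.1° = 167.9; c'Δl = 22.72; W sinα = 64.8
Slice 4: Δl = 1.9/cos32.1° = 2.243 m; N'_4 = 176·cos32.1° = 149.1; c'Δl = 23.77; W sinα = 93.5
Slice 5: Δl = 3.2/cos49.2° = 4.897 m; N'_5 = 156·cos49.2° = 101.9; c'Δl = 51.91; W sinα = 118.1
Σc'Δl = 135.9 kN/m; ΣN' = 552.0 kN/m; ΣW sinα = 296.8 kN/m
Resisting = 135.9 + 552.0·tan33.4° = 135.9 + 364.0 = 499.9 kN/m
FS = 499.9 / 296.8 = 1.684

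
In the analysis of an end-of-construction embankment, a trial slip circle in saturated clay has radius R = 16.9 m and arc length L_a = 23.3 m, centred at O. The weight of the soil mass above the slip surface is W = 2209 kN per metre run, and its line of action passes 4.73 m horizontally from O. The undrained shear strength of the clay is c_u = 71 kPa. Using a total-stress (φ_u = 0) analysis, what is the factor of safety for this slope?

Taking moments about the centre O, the resisting moment is provided by the undrained shear strength acting along the arc:
M_R = c_u·L_a·R = 71·23.30·16.9 = 27957.7 kN·m/m
M_D = W·d = 2209·4.73 = 10448.6 kN·m/m
FS = M_R / M_D = 27957.7 / 10448.6 = 2.676

FS = 2.68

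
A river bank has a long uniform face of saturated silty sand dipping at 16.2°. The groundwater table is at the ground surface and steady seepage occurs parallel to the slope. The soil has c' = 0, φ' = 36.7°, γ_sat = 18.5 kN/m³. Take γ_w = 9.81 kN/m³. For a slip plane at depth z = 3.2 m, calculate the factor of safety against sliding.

With seepage parallel to the slope and the water table at the surface, the effective normal stress on the slip plane uses the buoyant unit weight γ' = γ_sat − γ_w while the driving shear stress uses γ_sat:
FS = [c' + γ' z cos²β tanφ'] / [γ_sat z sinβ cosβ]
(For c' = 0 this reduces to FS = (γ'/γ_sat)·tanφ'/tanβ.)
γ' = 18.5 − 9.81 = 8.69 kN/m³
Numerator = 0.0 + 8.69·3.2·cos²16.2°·tan36.7° = 0.0 + 8.69·3.2·0.9222·0.7454 = 19.114 kPa
Denominator = 18.5·3.2·sin16.2°·cos16.2° = 18.5·3.2·0.2790·0.9603 = 15.860 kPa
FS = 19.114 / 15.860 = 1.205

FS = 1.21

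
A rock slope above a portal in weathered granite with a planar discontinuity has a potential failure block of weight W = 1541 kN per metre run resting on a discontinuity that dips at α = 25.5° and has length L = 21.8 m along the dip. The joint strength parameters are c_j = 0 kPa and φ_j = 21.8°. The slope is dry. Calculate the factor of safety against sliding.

Resolving the block weight along and normal to the plane and applying the Mohr–Coulomb strength on the joint:
N' = W cosα = 1541·cos25.5° = 1390.9 kN/m
Driving force T = W sinα = 1541·sin25.5° = 663.4 kN/m
Resisting force R = c_j·L + N'·tanφ_j = 0·21.8 + 1390.9·tan21.8° = 0.0 + 556.3 = 556.3 kN/m
FS = R / T = 556.3 / 663.4 = 0.839

FS = 0.84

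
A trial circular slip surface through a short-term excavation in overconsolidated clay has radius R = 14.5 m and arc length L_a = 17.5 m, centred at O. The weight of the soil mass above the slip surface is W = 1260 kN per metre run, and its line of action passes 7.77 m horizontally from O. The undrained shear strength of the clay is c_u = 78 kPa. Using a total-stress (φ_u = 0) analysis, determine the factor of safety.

Taking moments about the centre O, the resisting moment is provided by the undrained shear strength acting along the arc:
M_R = c_u·L_a·R = 78·17.50·14.5 = 19792.5 kN·m/m
M_D = W·d = 1260·7.77 = 9790.2 kN·m/m
FS = M_R / M_D = 19792.5 / 9790.2 = 2.022

FS = 2.02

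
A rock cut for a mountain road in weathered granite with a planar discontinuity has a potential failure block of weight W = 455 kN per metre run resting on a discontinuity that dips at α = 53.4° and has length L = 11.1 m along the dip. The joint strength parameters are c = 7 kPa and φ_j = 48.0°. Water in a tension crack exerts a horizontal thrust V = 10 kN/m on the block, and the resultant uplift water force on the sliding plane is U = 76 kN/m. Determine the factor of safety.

Resolving the block weight along and normal to the plane and applying the Mohr–Coulomb strength on the joint:
N' = W cosα − U − V sinα = 455·cos53.4° − 76 − 10·sin53.4° = 187.3 kN/m
Driving force T = W sinα + V cosα = 455·sin53.4° + 10·cos53.4° = 371.2 kN/m
Resisting force R = c·L + N'·tanφ_j = 7·11.1 + 187.3·tan48.0° = 77.7 + 208.0 = 285.7 kN/m
FS = R / T = 285.7 / 371.2 = 0.769

FS = 0.77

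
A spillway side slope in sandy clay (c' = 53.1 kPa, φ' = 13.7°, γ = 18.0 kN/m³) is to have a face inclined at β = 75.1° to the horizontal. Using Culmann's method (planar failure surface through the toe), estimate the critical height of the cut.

H_c = 21.25 m

Culmann's analysis gives the critical failure plane at α_cr = (β + φ')/2 = (75.1 + 13.7)/2 = 44.4°, and the critical height
H_c = (4c'/γ) · sinβ cosφ' / [1 − cos(β − φ')]
    = (4·53.1/18.0) · sin75.1°·cos13.7° / [1 − cos(61.4°)]
    = 11.800 · 0.9664·0.9715 / [1 − 0.4787]
    = 11.800 · 0.9389 / 0.5213
    = 21.25 m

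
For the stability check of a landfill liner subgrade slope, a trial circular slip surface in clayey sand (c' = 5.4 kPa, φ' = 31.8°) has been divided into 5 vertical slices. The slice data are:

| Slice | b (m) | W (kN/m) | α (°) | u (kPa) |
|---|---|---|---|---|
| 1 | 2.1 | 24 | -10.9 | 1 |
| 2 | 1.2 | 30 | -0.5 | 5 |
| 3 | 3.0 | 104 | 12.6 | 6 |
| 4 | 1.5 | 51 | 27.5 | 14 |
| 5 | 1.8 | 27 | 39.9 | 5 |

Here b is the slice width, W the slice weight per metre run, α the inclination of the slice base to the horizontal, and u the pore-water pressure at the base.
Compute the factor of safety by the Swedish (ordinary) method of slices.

Ordinary method of slices: FS = Σ[c'·Δl_i + (W_i cosα_i − u_i·Δl_i)·tanφ'] / Σ W_i sinα_i, with Δl_i = b_i / cosα_i.
Slice 1: Δl = 2.1/cos(-10.9°) = 2.139 m; N'_1 = 24·cos(-10.9°) − 1·2.139 = 21.4; c'Δl = 11.55; W sinα = -4.5
Slice 2: Δl = 1.2/cos(-0.5°) = 1.200 m; N'_2 = 30·cos(-0.5°) − 5·1.200 = 24.0; c'Δl = 6.48; W sinα = -0.3
Slice 3: Δl = 3.0/cos12.6° = 3.074 m; N'_3 = 104·cos12.6° − 6·3.074 = 83.1; c'Δl = 16.60; W sinα = 22.7
Slice 4: Δl = 1.5/cos27.5° = 1.691 m; N'_4 = 51·cos27.5° − 14·1.691 = 21.6; c'Δl = 9.13; W sinα = 23.5
Slice 5: Δl = 1.8/cos39.9° = 2.346 m; N'_5 = 27·cos39.9° − 5·2.346 = 9.0; c'Δl = 12.67; W sinα = 17.3
Σc'Δl = 56.4 kN/m; ΣN' = 159.0 kN/m; ΣW sinα = 58.8 kN/m
Resisting = 56.4 + 159.0·tan31.8° = 56.4 + 98.6 = 155.0 kN/m
FS = 155.0 / 58.8 = 2.639

FS = 2.64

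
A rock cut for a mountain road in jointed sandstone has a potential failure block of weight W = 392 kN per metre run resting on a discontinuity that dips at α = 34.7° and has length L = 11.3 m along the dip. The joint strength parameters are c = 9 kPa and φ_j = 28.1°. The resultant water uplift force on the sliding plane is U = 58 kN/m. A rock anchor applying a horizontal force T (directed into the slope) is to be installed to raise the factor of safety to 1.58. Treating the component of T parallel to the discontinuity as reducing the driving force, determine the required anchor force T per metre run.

Resolving forces along and normal to the sliding plane, with the horizontal anchor force T adding T·sinα to the effective normal force and T·cosα acting up the plane against the driving force:
FS = [cL + (W cosα − U + T sinα) tanφ_j] / [W sinα − T cosα]
Without the anchor: N' = 264.3 kN/m, driving T_d = 223.2 kN/m, resisting R = 9·11.3 + 264.3·tan28.1° = 242.8 kN/m, FS = 1.09.
Setting FS = 1.58 and solving for T:
1.58·(223.2 − T cos34.7°) = 242.8 + T sin34.7°·tan28.1°
T·(sin34.7°·tan28.1° + 1.58·cos34.7°) = 1.58·223.2 − 242.8
T·(0.5693·0.5340 + 1.58·0.8221) = 352.6 − 242.8 = 109.8
T·1.6030 = 109.8
T = 68.5 kN/m

T = 68 kN/m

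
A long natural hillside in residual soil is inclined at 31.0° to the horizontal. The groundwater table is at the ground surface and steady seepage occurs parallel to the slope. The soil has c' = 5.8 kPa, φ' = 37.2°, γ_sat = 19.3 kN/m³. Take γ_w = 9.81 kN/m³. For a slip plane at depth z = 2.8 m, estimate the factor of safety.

FS = 0.86

With seepage parallel to the slope and the water table at the surface, the effective normal stress on the slip plane uses the buoyant unit weight γ' = γ_sat − γ_w while the driving shear stress uses γ_sat:
FS = [c' + γ' z cos²β tanφ'] / [γ_sat z sinβ cosβ]
γ' = 19.3 − 9.81 = 9.49 kN/m³
Numerator = 5.8 + 9.49·2.8·cos²31.0°·tan37.2° = 5.8 + 9.49·2.8·0.7347·0.7590 = 20.619 kPa
Denominator = 19.3·2.8·sin31.0°·cos31.0° = 19.3·2.8·0.5150·0.8572 = 23.857 kPa
FS = 20.619 / 23.857 = 0.864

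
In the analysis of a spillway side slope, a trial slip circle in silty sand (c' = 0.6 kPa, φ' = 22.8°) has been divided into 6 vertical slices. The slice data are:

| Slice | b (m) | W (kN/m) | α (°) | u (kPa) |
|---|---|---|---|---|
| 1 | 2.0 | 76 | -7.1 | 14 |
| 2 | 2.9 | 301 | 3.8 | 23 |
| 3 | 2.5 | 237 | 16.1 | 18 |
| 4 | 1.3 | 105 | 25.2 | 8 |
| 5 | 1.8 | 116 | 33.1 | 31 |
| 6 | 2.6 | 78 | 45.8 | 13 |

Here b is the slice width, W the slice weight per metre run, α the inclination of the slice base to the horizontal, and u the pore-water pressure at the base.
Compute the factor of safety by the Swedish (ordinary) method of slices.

FS = 1.05

Ordinary method of slices: FS = Σ[c'·Δl_i + (W_i cosα_i − u_i·Δl_i)·tanφ'] / Σ W_i sinα_i, with Δl_i = b_i / cosα_i.
Slice 1: Δl = 2.0/cos(-7.1°) = 2.015 m; N'_1 = 76·cos(-7.1°) − 14·2.015 = 47.2; c'Δl = 1.21; W sinα = -9.4
Slice 2: Δl = 2.9/cos3.8° = 2.906 m; N'_2 = 301·cos3.8° − 23·2.906 = 233.5; c'Δl = 1.74; W sinα = 19.9
Slice 3: Δl = 2.5/cos16.1° = 2.602 m; N'_3 = 237·cos16.1° − 18·2.602 = 180.9; c'Δl = 1.56; W sinα = 65.7
Slice 4: Δl = 1.3/cos25.2° = 1.437 m; N'_4 = 105·cos25.2° − 8·1.437 = 83.5; c'Δl = 0.86; W sinα = 44.7
Slice 5: Δl = 1.8/cos33.1° = 2.149 m; N'_5 = 116·cos33.1° − 31·2.149 = 30.6; c'Δl = 1.29; W sinα = 63.3
Slice 6: Δl = 2.6/cos45.8° = 3.729 m; N'_6 = 78·cos45.8° − 13·3.729 = 5.9; c'Δl = 2.24; W sinα = 55.9
Σc'Δl = 8.9 kN/m; ΣN' = 581.5 kN/m; ΣW sinα = 240.3 kN/m
Resisting = 8.9 + 581.5·tan22.8° = 8.9 + 244.5 = 253.4 kN/m
FS = 253.4 / 240.3 = 1.055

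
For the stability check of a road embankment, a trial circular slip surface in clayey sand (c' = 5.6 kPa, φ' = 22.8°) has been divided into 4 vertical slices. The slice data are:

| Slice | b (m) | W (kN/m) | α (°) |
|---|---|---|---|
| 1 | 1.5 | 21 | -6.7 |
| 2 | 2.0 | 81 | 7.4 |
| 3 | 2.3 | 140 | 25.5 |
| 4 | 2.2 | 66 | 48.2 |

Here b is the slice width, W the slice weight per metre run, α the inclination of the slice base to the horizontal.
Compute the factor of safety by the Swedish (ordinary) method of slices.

Ordinary method of slices: FS = Σ[c'·Δl_i + (W_i cosα_i)·tanφ'] / Σ W_i sinα_i, with Δl_i = b_i / cosα_i.
Slice 1: Δl = 1.5/cos(-6.7°) = 1.510 m; N'_1 = 21·cos(-6.7°) = 20.9; c'Δl = 8.46; W sinα = -2.5
Slice 2: Δl = 2.0/cos7.4° = 2.017 m; N'_2 = 81·cos7.4° = 80.3; c'Δl = 11.29; W sinα = 10.4
Slice 3: Δl = 2.3/cos25.5° = 2.548 m; N'_3 = 140·cos25.5° = 126.4; c'Δl = 14.27; W sinα = 60.3
Slice 4: Δl = 2.2/cos48.2° = 3.301 m; N'_4 = 66·cos48.2° = 44.0; c'Δl = 18.48; W sinα = 49.2
Σc'Δl = 52.5 kN/m; ΣN' = 271.5 kN/m; ΣW sinα = 117.5 kN/m
Resisting = 52.5 + 271.5·tan22.8° = 52.5 + 114.1 = 166.6 kN/m
FS = 166.6 / 117.5 = 1.419

FS = 1.42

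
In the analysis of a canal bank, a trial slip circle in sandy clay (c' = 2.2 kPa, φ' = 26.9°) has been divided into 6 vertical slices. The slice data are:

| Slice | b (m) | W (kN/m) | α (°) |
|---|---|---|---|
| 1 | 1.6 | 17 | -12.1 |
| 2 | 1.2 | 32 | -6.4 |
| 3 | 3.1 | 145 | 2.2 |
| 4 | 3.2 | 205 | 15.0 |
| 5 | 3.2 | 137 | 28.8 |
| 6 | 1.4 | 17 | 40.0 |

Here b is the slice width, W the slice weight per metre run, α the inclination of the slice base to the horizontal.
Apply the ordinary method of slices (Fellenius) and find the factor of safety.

FS = 2.32

Ordinary method of slices: FS = Σ[c'·Δl_i + (W_i cosα_i)·tanφ'] / Σ W_i sinα_i, with Δl_i = b_i / cosα_i.
Slice 1: Δl = 1.6/cos(-12.1°) = 1.636 m; N'_1 = 17·cos(-12.1°) = 16.6; c'Δl = 3.60; W sinα = -3.6
Slice 2: Δl = 1.2/cos(-6.4°) = 1.208 m; N'_2 = 32·cos(-6.4°) = 31.8; c'Δl = 2.66; W sinα = -3.6
Slice 3: Δl = 3.1/cos2.2° = 3.102 m; N'_3 = 145·cos2.2° = 144.9; c'Δl = 6.83; W sinα = 5.6
Slice 4: Δl = 3.2/cos15.0° = 3.313 m; N'_4 = 205·cos15.0° = 198.0; c'Δl = 7.29; W sinα = 53.1
Slice 5: Δl = 3.2/cos28.8° = 3.652 m; N'_5 = 137·cos28.8° = 120.1; c'Δl = 8.03; W sinα = 66.0
Slice 6: Δl = 1.4/cos40.0° = 1.828 m; N'_6 = 17·cos40.0° = 13.0; c'Δl = 4.02; W sinα = 10.9
Σc'Δl = 32.4 kN/m; ΣN' = 524.4 kN/m; ΣW sinα = 128.4 kN/m
Resisting = 32.4 + 524.4·tan26.9° = 32.4 + 266.0 = 298.5 kN/m
FS = 298.5 / 128.4 = 2.324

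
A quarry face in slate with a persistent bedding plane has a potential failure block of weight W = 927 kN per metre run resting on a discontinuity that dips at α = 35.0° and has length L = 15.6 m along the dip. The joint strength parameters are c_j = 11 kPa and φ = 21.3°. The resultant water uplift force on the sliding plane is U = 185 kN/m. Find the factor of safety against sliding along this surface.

FS = 0.74

Resolving the block weight along and normal to the plane and applying the Mohr–Coulomb strength on the joint:
N' = W cosα − U = 927·cos35.0° − 185 = 574.4 kN/m
Driving force T = W sinα = 927·sin35.0° = 531.7 kN/m
Resisting force R = c_j·L + N'·tanφ = 11·15.6 + 574.4·tan21.3° = 171.6 + 223.9 = 395.5 kN/m
FS = R / T = 395.5 / 531.7 = 0.744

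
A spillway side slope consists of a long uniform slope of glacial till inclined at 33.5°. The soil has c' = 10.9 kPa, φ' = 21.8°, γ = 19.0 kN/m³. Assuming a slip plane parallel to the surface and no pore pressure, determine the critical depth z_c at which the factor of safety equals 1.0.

z_c = 3.15 m

Setting FS = 1.00 in FS = [c' + γz cos²β tanφ'] / [γz sinβ cosβ] and solving for z:
z = c' / [γ cosβ (FS·sinβ − cosβ·tanφ')]
  = 10.9 / [19.0·cos33.5°·(1.00·sin33.5° − cos33.5°·tan21.8°)]
  = 10.9 / [19.0·0.8339·(1.00·0.5519 − 0.8339·0.4000)]
  = 10.9 / 3.4604 = 3.150 m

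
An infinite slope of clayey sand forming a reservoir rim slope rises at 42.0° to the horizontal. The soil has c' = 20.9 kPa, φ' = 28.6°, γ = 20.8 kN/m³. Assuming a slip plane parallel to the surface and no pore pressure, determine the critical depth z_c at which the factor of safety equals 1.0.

z_c = 5.12 m

Setting FS = 1.00 in FS = [c' + γz cos²β tanφ'] / [γz sinβ cosβ] and solving for z:
z = c' / [γ cosβ (FS·sinβ − cosβ·tanφ')]
  = 20.9 / [20.8·cos42.0°·(1.00·sin42.0° − cos42.0°·tan28.6°)]
  = 20.9 / [20.8·0.7431·(1.00·0.6691 − 0.7431·0.5452)]
  = 20.9 / 4.0801 = 5.122 m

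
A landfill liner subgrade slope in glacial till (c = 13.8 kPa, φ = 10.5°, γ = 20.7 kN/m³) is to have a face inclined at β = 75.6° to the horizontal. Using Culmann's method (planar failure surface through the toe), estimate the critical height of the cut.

H_c = 4.39 m

Culmann's analysis gives the critical failure plane at α_cr = (β + φ)/2 = (75.6 + 10.5)/2 = 43.0°, and the critical height
H_c = (4c/γ) · sinβ cosφ / [1 − cos(β − φ)]
    = (4·13.8/20.7) · sin75.6°·cos10.5° / [1 − cos(65.1°)]
    = 2.667 · 0.9686·0.9833 / [1 − 0.4210]
    = 2.667 · 0.9524 / 0.5790
    = 4.39 m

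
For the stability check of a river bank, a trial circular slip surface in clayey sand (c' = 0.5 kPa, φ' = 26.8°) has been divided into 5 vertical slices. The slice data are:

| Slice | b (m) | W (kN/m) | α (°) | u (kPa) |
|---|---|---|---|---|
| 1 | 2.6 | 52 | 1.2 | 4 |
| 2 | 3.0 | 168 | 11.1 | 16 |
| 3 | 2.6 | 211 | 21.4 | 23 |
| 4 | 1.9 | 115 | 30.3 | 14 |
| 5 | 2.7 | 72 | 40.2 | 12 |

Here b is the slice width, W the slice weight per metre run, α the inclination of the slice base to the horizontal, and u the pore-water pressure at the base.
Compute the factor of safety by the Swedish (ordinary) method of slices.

Ordinary method of slices: FS = Σ[c'·Δl_i + (W_i cosα_i − u_i·Δl_i)·tanφ'] / Σ W_i sinα_i, with Δl_i = b_i / cosα_i.
Slice 1: Δl = 2.6/cos1.2° = 2.601 m; N'_1 = 52·cos1.2° − 4·2.601 = 41.6; c'Δl = 1.30; W sinα = 1.1
Slice 2: Δl = 3.0/cos11.1° = 3.057 m; N'_2 = 168·cos11.1° − 16·3.057 = 115.9; c'Δl = 1.53; W sinα = 32.3
Slice 3: Δl = 2.6/cos21.4° = 2.793 m; N'_3 = 211·cos21.4° − 23·2.793 = 132.2; c'Δl = 1.40; W sinα = 77.0
Slice 4: Δl = 1.9/cos30.3° = 2.201 m; N'_4 = 115·cos30.3° − 14·2.201 = 68.5; c'Δl = 1.10; W sinα = 58.0
Slice 5: Δl = 2.7/cos40.2° = 3.535 m; N'_5 = 72·cos40.2° − 12·3.535 = 12.6; c'Δl = 1.77; W sinα = 46.5
Σc'Δl = 7.1 kN/m; ΣN' = 370.8 kN/m; ΣW sinα = 214.9 kN/m
Resisting = 7.1 + 370.8·tan26.8° = 7.1 + 187.3 = 194.4 kN/m
FS = 194.4 / 214.9 = 0.905

FS = 0.90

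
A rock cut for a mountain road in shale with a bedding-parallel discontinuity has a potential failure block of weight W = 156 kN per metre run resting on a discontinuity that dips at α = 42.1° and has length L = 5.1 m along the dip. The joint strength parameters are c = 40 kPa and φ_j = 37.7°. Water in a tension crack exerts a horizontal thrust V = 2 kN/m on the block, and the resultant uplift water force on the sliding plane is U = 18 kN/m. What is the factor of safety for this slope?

Resolving the block weight along and normal to the plane and applying the Mohr–Coulomb strength on the joint:
N' = W cosα − U − V sinα = 156·cos42.1° − 18 − 2·sin42.1° = 96.4 kN/m
Driving force T = W sinα + V cosα = 156·sin42.1° + 2·cos42.1° = 106.1 kN/m
Resisting force R = c·L + N'·tanφ_j = 40·5.1 + 96.4·tan37.7° = 204.0 + 74.5 = 278.5 kN/m
FS = R / T = 278.5 / 106.1 = 2.626

FS = 2.63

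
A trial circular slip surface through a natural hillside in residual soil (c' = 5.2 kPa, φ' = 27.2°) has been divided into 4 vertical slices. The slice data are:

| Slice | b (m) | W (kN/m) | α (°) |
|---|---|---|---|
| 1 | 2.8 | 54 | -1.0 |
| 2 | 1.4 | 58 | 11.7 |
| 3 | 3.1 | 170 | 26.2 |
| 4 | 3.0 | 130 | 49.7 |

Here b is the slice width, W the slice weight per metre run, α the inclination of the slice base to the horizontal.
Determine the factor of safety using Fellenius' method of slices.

FS = 1.31

Ordinary method of slices: FS = Σ[c'·Δl_i + (W_i cosα_i)·tanφ'] / Σ W_i sinα_i, with Δl_i = b_i / cosα_i.
Slice 1: Δl = 2.8/cos(-1.0°) = 2.800 m; N'_1 = 54·cos(-1.0°) = 54.0; c'Δl = 14.56; W sinα = -0.9
Slice 2: Δl = 1.4/cos11.7° = 1.430 m; N'_2 = 58·cos11.7° = 56.8; c'Δl = 7.43; W sinα = 11.8
Slice 3: Δl = 3.1/cos26.2° = 3.455 m; N'_3 = 170·cos26.2° = 152.5; c'Δl = 17.97; W sinα = 75.1
Slice 4: Δl = 3.0/cos49.7° = 4.638 m; N'_4 = 130·cos49.7° = 84.1; c'Δl = 24.12; W sinα = 99.1
Σc'Δl = 64.1 kN/m; ΣN' = 347.4 kN/m; ΣW sinα = 185.0 kN/m
Resisting = 64.1 + 347.4·tan27.2° = 64.1 + 178.5 = 242.6 kN/m
FS = 242.6 / 185.0 = 1.311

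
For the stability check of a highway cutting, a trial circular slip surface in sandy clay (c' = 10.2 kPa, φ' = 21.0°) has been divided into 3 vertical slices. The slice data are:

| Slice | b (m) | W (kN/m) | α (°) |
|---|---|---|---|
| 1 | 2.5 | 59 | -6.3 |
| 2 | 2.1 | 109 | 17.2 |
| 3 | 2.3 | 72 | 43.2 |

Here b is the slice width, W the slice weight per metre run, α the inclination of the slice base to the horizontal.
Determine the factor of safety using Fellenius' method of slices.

FS = 2.17

Ordinary method of slices: FS = Σ[c'·Δl_i + (W_i cosα_i)·tanφ'] / Σ W_i sinα_i, with Δl_i = b_i / cosα_i.
Slice 1: Δl = 2.5/cos(-6.3°) = 2.515 m; N'_1 = 59·cos(-6.3°) = 58.6; c'Δl = 25.65; W sinα = -6.5
Slice 2: Δl = 2.1/cos17.2° = 2.198 m; N'_2 = 109·cos17.2° = 104.1; c'Δl = 22.42; W sinα = 32.2
Slice 3: Δl = 2.3/cos43.2° = 3.155 m; N'_3 = 72·cos43.2° = 52.5; c'Δl = 32.18; W sinα = 49.3
Σc'Δl = 80.3 kN/m; ΣN' = 215.3 kN/m; ΣW sinα = 75.0 kN/m
Resisting = 80.3 + 215.3·tan21.0° = 80.3 + 82.6 = 162.9 kN/m
FS = 162.9 / 75.0 = 2.171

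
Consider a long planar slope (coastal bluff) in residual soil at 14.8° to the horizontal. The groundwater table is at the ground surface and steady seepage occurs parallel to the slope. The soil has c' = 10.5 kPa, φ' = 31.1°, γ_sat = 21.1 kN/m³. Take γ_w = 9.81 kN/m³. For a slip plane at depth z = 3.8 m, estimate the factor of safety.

With seepage parallel to the slope and the water table at the surface, the effective normal stress on the slip plane uses the buoyant unit weight γ' = γ_sat − γ_w while the driving shear stress uses γ_sat:
FS = [c' + γ' z cos²β tanφ'] / [γ_sat z sinβ cosβ]
γ' = 21.1 − 9.81 = 11.29 kN/m³
Numerator = 10.5 + 11.29·3.8·cos²14.8°·tan31.1° = 10.5 + 11.29·3.8·0.9347·0.6032 = 34.691 kPa
Denominator = 21.1·3.8·sin14.8°·cos14.8° = 21.1·3.8·0.2554·0.9668 = 19.802 kPa
FS = 34.691 / 19.802 = 1.752

FS = 1.75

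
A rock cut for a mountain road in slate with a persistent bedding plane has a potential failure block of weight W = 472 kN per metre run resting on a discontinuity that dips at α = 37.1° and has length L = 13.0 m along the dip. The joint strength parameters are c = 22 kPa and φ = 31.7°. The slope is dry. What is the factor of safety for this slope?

Resolving the block weight along and normal to the plane and applying the Mohr–Coulomb strength on the joint:
N' = W cosα = 472·cos37.1° = 376.5 kN/m
Driving force T = W sinα = 472·sin37.1° = 284.7 kN/m
Resisting force R = c·L + N'·tanφ = 22·13.0 + 376.5·tan31.7° = 286.0 + 232.5 = 518.5 kN/m
FS = R / T = 518.5 / 284.7 = 1.821

FS = 1.82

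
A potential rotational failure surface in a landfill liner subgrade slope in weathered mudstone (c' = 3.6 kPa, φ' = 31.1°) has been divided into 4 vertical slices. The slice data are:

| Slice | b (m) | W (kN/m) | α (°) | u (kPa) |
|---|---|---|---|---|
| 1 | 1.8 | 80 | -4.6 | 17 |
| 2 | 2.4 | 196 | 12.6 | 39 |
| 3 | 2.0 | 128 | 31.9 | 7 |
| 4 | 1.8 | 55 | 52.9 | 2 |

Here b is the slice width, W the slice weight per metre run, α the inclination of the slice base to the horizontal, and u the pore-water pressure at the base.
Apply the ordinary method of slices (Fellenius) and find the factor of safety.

Ordinary method of slices: FS = Σ[c'·Δl_i + (W_i cosα_i − u_i·Δl_i)·tanφ'] / Σ W_i sinα_i, with Δl_i = b_i / cosα_i.
Slice 1: Δl = 1.8/cos(-4.6°) = 1.806 m; N'_1 = 80·cos(-4.6°) − 17·1.806 = 49.0; c'Δl = 6.50; W sinα = -6.4
Slice 2: Δl = 2.4/cos12.6° = 2.459 m; N'_2 = 196·cos12.6° − 39·2.459 = 95.4; c'Δl = 8.85; W sinα = 42.8
Slice 3: Δl = 2.0/cos31.9° = 2.356 m; N'_3 = 128·cos31.9° − 7·2.356 = 92.2; c'Δl = 8.48; W sinα = 67.6
Slice 4: Δl = 1.8/cos52.9° = 2.984 m; N'_4 = 55·cos52.9° − 2·2.984 = 27.2; c'Δl = 10.74; W sinα = 43.9
Σc'Δl = 34.6 kN/m; ΣN' = 263.8 kN/m; ΣW sinα = 147.8 kN/m
Resisting = 34.6 + 263.8·tan31.1° = 34.6 + 159.1 = 193.7 kN/m
FS = 193.7 / 147.8 = 1.310

FS = 1.31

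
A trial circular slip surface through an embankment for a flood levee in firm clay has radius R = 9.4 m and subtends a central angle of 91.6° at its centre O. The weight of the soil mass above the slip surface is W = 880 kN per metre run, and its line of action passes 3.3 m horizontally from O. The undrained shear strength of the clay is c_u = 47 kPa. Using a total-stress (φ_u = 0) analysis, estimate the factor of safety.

Taking moments about the centre O, the resisting moment is provided by the undrained shear strength acting along the arc:
Arc length L_a = R·θ = 9.4·(91.6°·π/180) = 9.4·1.5987 = 15.03 m
M_R = c_u·L_a·R = 47·15.03·9.4 = 6639.4 kN·m/m
M_D = W·d = 880·3.3 = 2904.0 kN·m/m
FS = M_R / M_D = 6639.4 / 2904.0 = 2.286

FS = 2.29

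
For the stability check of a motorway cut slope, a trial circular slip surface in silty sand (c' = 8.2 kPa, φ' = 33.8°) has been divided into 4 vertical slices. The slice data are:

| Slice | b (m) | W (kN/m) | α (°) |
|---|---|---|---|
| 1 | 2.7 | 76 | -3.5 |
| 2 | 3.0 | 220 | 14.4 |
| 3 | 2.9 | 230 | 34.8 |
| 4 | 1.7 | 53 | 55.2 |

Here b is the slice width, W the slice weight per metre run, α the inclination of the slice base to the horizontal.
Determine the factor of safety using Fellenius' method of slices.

Ordinary method of slices: FS = Σ[c'·Δl_i + (W_i cosα_i)·tanφ'] / Σ W_i sinα_i, with Δl_i = b_i / cosα_i.
Slice 1: Δl = 2.7/cos(-3.5°) = 2.705 m; N'_1 = 76·cos(-3.5°) = 75.9; c'Δl = 22.18; W sinα = -4.6
Slice 2: Δl = 3.0/cos14.4° = 3.097 m; N'_2 = 220·cos14.4° = 213.1; c'Δl = 25.40; W sinα = 54.7
Slice 3: Δl = 2.9/cos34.8° = 3.532 m; N'_3 = 230·cos34.8° = 188.9; c'Δl = 28.96; W sinα = 131.3
Slice 4: Δl = 1.7/cos55.2° = 2.979 m; N'_4 = 53·cos55.2° = 30.2; c'Δl = 24.43; W sinα = 43.5
Σc'Δl = 101.0 kN/m; ΣN' = 508.1 kN/m; ΣW sinα = 224.9 kN/m
Resisting = 101.0 + 508.1·tan33.8° = 101.0 + 340.1 = 441.1 kN/m
FS = 441.1 / 224.9 = 1.962

FS = 1.96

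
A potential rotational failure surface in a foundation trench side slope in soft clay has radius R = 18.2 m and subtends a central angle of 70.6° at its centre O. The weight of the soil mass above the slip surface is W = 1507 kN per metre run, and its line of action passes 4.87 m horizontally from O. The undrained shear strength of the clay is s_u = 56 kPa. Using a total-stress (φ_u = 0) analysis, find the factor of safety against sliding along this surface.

FS = 3.11

Taking moments about the centre O, the resisting moment is provided by the undrained shear strength acting along the arc:
Arc length L_a = R·θ = 18.2·(70.6°·π/180) = 18.2·1.2322 = 22.43 m
M_R = s_u·L_a·R = 56·22.43·18.2 = 22856.7 kN·m/m
M_D = W·d = 1507·4.87 = 7339.1 kN·m/m
FS = M_R / M_D = 22856.7 / 7339.1 = 3.114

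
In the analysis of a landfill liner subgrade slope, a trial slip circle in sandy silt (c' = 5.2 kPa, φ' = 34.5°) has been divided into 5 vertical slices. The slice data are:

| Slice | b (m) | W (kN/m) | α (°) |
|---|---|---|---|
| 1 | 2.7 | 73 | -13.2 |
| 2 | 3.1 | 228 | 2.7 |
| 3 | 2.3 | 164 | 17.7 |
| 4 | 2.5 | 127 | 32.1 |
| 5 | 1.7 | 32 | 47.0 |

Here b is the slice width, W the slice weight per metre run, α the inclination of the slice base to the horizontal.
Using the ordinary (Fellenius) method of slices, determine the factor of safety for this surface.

Ordinary method of slices: FS = Σ[c'·Δl_i + (W_i cosα_i)·tanφ'] / Σ W_i sinα_i, with Δl_i = b_i / cosα_i.
Slice 1: Δl = 2.7/cos(-13.2°) = 2.773 m; N'_1 = 73·cos(-13.2°) = 71.1; c'Δl = 14.42; W sinα = -16.7
Slice 2: Δl = 3.1/cos2.7° = 3.103 m; N'_2 = 228·cos2.7° = 227.7; c'Δl = 16.14; W sinα = 10.7
Slice 3: Δl = 2.3/cos17.7° = 2.414 m; N'_3 = 164·cos17.7° = 156.2; c'Δl = 12.55; W sinα = 49.9
Slice 4: Δl = 2.5/cos32.1° = 2.951 m; N'_4 = 127·cos32.1° = 107.6; c'Δl = 15.35; W sinα = 67.5
Slice 5: Δl = 1.7/cos47.0° = 2.493 m; N'_5 = 32·cos47.0° = 21.8; c'Δl = 12.96; W sinα = 23.4
Σc'Δl = 71.4 kN/m; ΣN' = 584.5 kN/m; ΣW sinα = 134.8 kN/m
Resisting = 71.4 + 584.5·tan34.5° = 71.4 + 401.7 = 473.1 kN/m
FS = 473.1 / 134.8 = 3.509

FS = 3.51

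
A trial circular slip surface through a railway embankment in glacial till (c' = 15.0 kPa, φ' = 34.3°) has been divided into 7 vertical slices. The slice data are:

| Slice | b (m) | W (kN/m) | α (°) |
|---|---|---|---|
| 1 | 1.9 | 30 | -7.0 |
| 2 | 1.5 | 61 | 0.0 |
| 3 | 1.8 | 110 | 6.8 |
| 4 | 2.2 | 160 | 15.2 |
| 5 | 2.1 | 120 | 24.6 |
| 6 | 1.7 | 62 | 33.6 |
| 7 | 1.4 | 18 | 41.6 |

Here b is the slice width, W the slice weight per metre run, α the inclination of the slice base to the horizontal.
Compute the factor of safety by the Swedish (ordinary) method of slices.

Ordinary method of slices: FS = Σ[c'·Δl_i + (W_i cosα_i)·tanφ'] / Σ W_i sinα_i, with Δl_i = b_i / cosα_i.
Slice 1: Δl = 1.9/cos(-7.0°) = 1.914 m; N'_1 = 30·cos(-7.0°) = 29.8; c'Δl = 28.71; W sinα = -3.7
Slice 2: Δl = 1.5/cos0.0° = 1.500 m; N'_2 = 61·cos0.0° = 61.0; c'Δl = 22.50; W sinα = 0.0
Slice 3: Δl = 1.8/cos6.8° = 1.813 m; N'_3 = 110·cos6.8° = 109.2; c'Δl = 27.19; W sinα = 13.0
Slice 4: Δl = 2.2/cos15.2° = 2.280 m; N'_4 = 160·cos15.2° = 154.4; c'Δl = 34.20; W sinα = 42.0
Slice 5: Δl = 2.1/cos24.6° = 2.310 m; N'_5 = 120·cos24.6° = 109.1; c'Δl = 34.64; W sinα = 50.0
Slice 6: Δl = 1.7/cos33.6° = 2.041 m; N'_6 = 62·cos33.6° = 51.6; c'Δl = 30.62; W sinα = 34.3
Slice 7: Δl = 1.4/cos41.6° = 1.872 m; N'_7 = 18·cos41.6° = 13.5; c'Δl = 28.08; W sinα = 12.0
Σc'Δl = 205.9 kN/m; ΣN' = 528.6 kN/m; ΣW sinα = 147.5 kN/m
Resisting = 205.9 + 528.6·tan34.3° = 205.9 + 360.6 = 566.5 kN/m
FS = 566.5 / 147.5 = 3.840

FS = 3.84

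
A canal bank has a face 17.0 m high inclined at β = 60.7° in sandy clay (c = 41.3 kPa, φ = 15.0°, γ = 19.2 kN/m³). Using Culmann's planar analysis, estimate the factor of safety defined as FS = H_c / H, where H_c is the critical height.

H_c = (4c/γ) · sinβ cosφ / [1 − cos(β − φ)]
    = (4·41.3/19.2) · sin60.7°·cos15.0° / [1 − cos45.7°]
    = 8.604 · 0.8424 / 0.3016 = 24.03 m
FS = H_c / H = 24.03 / 17.0 = 1.414

FS = 1.41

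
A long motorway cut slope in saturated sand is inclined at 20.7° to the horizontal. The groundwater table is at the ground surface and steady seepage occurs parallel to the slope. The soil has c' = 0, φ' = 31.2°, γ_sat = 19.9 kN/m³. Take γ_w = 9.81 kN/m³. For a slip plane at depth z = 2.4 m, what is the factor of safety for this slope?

With seepage parallel to the slope and the water table at the surface, the effective normal stress on the slip plane uses the buoyant unit weight γ' = γ_sat − γ_w while the driving shear stress uses γ_sat:
FS = [c' + γ' z cos²β tanφ'] / [γ_sat z sinβ cosβ]
(For c' = 0 this reduces to FS = (γ'/γ_sat)·tanφ'/tanβ.)
γ' = 19.9 − 9.81 = 10.09 kN/m³
Numerator = 0.0 + 10.09·2.4·cos²20.7°·tan31.2° = 0.0 + 10.09·2.4·0.8751·0.6056 = 12.833 kPa
Denominator = 19.9·2.4·sin20.7°·cos20.7° = 19.9·2.4·0.3535·0.9354 = 15.792 kPa
FS = 12.833 / 15.792 = 0.813

FS = 0.81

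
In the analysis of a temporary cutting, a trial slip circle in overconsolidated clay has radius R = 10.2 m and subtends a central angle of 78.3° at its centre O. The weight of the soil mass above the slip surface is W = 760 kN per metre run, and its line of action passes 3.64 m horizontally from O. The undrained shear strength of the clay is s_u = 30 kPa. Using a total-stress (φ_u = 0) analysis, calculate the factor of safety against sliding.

FS = 1.54

Taking moments about the centre O, the resisting moment is provided by the undrained shear strength acting along the arc:
Arc length L_a = R·θ = 10.2·(78.3°·π/180) = 10.2·1.3666 = 13.94 m
M_R = s_u·L_a·R = 30·13.94·10.2 = 4265.4 kN·m/m
M_D = W·d = 760·3.64 = 2766.4 kN·m/m
FS = M_R / M_D = 4265.4 / 2766.4 = 1.542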